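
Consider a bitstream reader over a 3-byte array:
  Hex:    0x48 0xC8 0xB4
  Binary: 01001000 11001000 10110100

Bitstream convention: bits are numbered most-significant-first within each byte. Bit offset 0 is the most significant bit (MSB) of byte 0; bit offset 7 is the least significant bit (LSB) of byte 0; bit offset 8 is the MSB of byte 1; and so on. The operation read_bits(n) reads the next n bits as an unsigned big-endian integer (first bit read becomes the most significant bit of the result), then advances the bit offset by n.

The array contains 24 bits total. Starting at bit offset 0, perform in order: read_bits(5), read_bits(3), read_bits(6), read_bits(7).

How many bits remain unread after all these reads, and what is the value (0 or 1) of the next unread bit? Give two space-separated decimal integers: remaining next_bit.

Read 1: bits[0:5] width=5 -> value=9 (bin 01001); offset now 5 = byte 0 bit 5; 19 bits remain
Read 2: bits[5:8] width=3 -> value=0 (bin 000); offset now 8 = byte 1 bit 0; 16 bits remain
Read 3: bits[8:14] width=6 -> value=50 (bin 110010); offset now 14 = byte 1 bit 6; 10 bits remain
Read 4: bits[14:21] width=7 -> value=22 (bin 0010110); offset now 21 = byte 2 bit 5; 3 bits remain

Answer: 3 1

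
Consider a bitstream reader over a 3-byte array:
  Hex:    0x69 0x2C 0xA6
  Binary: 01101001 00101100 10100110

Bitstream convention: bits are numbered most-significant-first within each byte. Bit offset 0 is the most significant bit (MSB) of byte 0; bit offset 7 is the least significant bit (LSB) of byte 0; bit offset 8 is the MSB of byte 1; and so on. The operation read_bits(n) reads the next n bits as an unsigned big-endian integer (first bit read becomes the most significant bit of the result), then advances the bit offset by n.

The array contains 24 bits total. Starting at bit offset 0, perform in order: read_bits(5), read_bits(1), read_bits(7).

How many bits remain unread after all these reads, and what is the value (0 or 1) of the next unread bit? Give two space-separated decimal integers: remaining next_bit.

Answer: 11 1

Derivation:
Read 1: bits[0:5] width=5 -> value=13 (bin 01101); offset now 5 = byte 0 bit 5; 19 bits remain
Read 2: bits[5:6] width=1 -> value=0 (bin 0); offset now 6 = byte 0 bit 6; 18 bits remain
Read 3: bits[6:13] width=7 -> value=37 (bin 0100101); offset now 13 = byte 1 bit 5; 11 bits remain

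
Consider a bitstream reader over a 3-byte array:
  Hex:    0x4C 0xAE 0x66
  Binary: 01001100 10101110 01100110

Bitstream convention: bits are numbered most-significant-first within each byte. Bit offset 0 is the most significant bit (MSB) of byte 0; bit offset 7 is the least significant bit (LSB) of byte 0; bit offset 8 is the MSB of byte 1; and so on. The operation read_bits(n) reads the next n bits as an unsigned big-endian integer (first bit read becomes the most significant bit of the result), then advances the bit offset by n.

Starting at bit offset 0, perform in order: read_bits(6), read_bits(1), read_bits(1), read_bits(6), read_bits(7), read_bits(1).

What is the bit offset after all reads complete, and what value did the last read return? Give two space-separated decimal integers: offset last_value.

Read 1: bits[0:6] width=6 -> value=19 (bin 010011); offset now 6 = byte 0 bit 6; 18 bits remain
Read 2: bits[6:7] width=1 -> value=0 (bin 0); offset now 7 = byte 0 bit 7; 17 bits remain
Read 3: bits[7:8] width=1 -> value=0 (bin 0); offset now 8 = byte 1 bit 0; 16 bits remain
Read 4: bits[8:14] width=6 -> value=43 (bin 101011); offset now 14 = byte 1 bit 6; 10 bits remain
Read 5: bits[14:21] width=7 -> value=76 (bin 1001100); offset now 21 = byte 2 bit 5; 3 bits remain
Read 6: bits[21:22] width=1 -> value=1 (bin 1); offset now 22 = byte 2 bit 6; 2 bits remain

Answer: 22 1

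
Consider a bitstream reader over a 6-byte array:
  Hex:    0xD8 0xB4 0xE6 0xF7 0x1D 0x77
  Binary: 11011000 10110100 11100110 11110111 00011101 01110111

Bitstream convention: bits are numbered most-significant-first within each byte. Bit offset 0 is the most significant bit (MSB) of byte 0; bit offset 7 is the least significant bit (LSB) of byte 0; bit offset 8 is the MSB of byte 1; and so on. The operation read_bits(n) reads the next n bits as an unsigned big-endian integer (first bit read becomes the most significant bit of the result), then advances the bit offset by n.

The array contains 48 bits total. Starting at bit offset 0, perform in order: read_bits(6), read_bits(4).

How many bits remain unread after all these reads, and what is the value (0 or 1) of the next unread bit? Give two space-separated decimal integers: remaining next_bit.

Answer: 38 1

Derivation:
Read 1: bits[0:6] width=6 -> value=54 (bin 110110); offset now 6 = byte 0 bit 6; 42 bits remain
Read 2: bits[6:10] width=4 -> value=2 (bin 0010); offset now 10 = byte 1 bit 2; 38 bits remain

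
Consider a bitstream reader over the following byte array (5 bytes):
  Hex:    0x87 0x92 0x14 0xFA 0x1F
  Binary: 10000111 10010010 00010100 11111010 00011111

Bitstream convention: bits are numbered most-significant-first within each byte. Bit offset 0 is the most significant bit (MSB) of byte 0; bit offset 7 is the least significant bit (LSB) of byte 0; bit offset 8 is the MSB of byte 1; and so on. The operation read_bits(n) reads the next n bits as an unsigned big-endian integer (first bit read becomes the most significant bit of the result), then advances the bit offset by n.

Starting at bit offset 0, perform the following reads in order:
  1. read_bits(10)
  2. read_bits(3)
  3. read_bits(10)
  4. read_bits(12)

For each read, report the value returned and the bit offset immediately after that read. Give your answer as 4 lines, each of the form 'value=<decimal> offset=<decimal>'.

Read 1: bits[0:10] width=10 -> value=542 (bin 1000011110); offset now 10 = byte 1 bit 2; 30 bits remain
Read 2: bits[10:13] width=3 -> value=2 (bin 010); offset now 13 = byte 1 bit 5; 27 bits remain
Read 3: bits[13:23] width=10 -> value=266 (bin 0100001010); offset now 23 = byte 2 bit 7; 17 bits remain
Read 4: bits[23:35] width=12 -> value=2000 (bin 011111010000); offset now 35 = byte 4 bit 3; 5 bits remain

Answer: value=542 offset=10
value=2 offset=13
value=266 offset=23
value=2000 offset=35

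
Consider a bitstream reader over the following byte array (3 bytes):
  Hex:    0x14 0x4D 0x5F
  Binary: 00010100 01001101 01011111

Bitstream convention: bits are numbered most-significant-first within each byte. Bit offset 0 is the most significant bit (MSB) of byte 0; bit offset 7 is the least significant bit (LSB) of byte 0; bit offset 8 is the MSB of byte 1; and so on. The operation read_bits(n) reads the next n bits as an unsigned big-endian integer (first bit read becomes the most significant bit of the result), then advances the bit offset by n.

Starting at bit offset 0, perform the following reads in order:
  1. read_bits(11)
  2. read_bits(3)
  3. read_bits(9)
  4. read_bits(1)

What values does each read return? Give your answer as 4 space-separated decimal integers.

Answer: 162 3 175 1

Derivation:
Read 1: bits[0:11] width=11 -> value=162 (bin 00010100010); offset now 11 = byte 1 bit 3; 13 bits remain
Read 2: bits[11:14] width=3 -> value=3 (bin 011); offset now 14 = byte 1 bit 6; 10 bits remain
Read 3: bits[14:23] width=9 -> value=175 (bin 010101111); offset now 23 = byte 2 bit 7; 1 bits remain
Read 4: bits[23:24] width=1 -> value=1 (bin 1); offset now 24 = byte 3 bit 0; 0 bits remain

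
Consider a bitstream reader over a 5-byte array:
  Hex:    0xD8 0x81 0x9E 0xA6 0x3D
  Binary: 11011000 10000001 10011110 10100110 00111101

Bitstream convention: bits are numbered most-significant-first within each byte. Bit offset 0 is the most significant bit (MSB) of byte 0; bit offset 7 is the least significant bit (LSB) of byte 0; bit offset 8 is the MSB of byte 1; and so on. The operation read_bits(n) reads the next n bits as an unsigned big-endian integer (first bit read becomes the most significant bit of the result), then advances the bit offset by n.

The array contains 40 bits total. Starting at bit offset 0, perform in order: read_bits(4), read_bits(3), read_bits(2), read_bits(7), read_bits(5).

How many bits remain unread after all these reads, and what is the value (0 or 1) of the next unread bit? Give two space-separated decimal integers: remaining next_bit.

Answer: 19 1

Derivation:
Read 1: bits[0:4] width=4 -> value=13 (bin 1101); offset now 4 = byte 0 bit 4; 36 bits remain
Read 2: bits[4:7] width=3 -> value=4 (bin 100); offset now 7 = byte 0 bit 7; 33 bits remain
Read 3: bits[7:9] width=2 -> value=1 (bin 01); offset now 9 = byte 1 bit 1; 31 bits remain
Read 4: bits[9:16] width=7 -> value=1 (bin 0000001); offset now 16 = byte 2 bit 0; 24 bits remain
Read 5: bits[16:21] width=5 -> value=19 (bin 10011); offset now 21 = byte 2 bit 5; 19 bits remain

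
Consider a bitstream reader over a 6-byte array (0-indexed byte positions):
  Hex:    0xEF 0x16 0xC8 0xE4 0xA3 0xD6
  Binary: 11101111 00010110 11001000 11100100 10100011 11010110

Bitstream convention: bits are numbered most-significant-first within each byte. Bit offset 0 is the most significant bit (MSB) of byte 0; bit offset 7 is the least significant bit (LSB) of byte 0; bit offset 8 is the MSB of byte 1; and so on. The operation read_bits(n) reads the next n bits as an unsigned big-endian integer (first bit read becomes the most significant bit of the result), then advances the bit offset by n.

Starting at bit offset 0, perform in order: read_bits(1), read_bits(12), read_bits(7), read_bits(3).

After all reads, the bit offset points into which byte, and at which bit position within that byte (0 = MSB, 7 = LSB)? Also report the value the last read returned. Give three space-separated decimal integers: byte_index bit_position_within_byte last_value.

Answer: 2 7 4

Derivation:
Read 1: bits[0:1] width=1 -> value=1 (bin 1); offset now 1 = byte 0 bit 1; 47 bits remain
Read 2: bits[1:13] width=12 -> value=3554 (bin 110111100010); offset now 13 = byte 1 bit 5; 35 bits remain
Read 3: bits[13:20] width=7 -> value=108 (bin 1101100); offset now 20 = byte 2 bit 4; 28 bits remain
Read 4: bits[20:23] width=3 -> value=4 (bin 100); offset now 23 = byte 2 bit 7; 25 bits remain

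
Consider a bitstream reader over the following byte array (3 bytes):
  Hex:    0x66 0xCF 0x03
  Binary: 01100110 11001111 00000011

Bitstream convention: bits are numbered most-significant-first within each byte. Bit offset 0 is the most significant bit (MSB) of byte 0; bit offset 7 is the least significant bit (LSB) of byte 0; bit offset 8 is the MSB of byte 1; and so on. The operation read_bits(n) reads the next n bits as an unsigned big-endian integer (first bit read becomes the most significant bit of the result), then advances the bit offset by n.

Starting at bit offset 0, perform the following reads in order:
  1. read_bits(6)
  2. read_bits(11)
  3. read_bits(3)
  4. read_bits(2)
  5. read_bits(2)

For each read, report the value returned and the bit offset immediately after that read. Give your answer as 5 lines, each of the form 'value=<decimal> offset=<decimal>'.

Read 1: bits[0:6] width=6 -> value=25 (bin 011001); offset now 6 = byte 0 bit 6; 18 bits remain
Read 2: bits[6:17] width=11 -> value=1438 (bin 10110011110); offset now 17 = byte 2 bit 1; 7 bits remain
Read 3: bits[17:20] width=3 -> value=0 (bin 000); offset now 20 = byte 2 bit 4; 4 bits remain
Read 4: bits[20:22] width=2 -> value=0 (bin 00); offset now 22 = byte 2 bit 6; 2 bits remain
Read 5: bits[22:24] width=2 -> value=3 (bin 11); offset now 24 = byte 3 bit 0; 0 bits remain

Answer: value=25 offset=6
value=1438 offset=17
value=0 offset=20
value=0 offset=22
value=3 offset=24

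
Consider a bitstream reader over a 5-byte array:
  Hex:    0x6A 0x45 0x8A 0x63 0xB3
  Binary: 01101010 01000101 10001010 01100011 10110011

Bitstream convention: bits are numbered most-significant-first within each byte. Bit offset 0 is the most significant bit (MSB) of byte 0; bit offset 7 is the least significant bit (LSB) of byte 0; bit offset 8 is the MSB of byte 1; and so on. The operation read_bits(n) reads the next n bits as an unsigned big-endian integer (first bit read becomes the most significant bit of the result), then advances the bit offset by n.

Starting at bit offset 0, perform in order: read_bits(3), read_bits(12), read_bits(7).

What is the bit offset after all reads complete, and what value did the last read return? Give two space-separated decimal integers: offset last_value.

Read 1: bits[0:3] width=3 -> value=3 (bin 011); offset now 3 = byte 0 bit 3; 37 bits remain
Read 2: bits[3:15] width=12 -> value=1314 (bin 010100100010); offset now 15 = byte 1 bit 7; 25 bits remain
Read 3: bits[15:22] width=7 -> value=98 (bin 1100010); offset now 22 = byte 2 bit 6; 18 bits remain

Answer: 22 98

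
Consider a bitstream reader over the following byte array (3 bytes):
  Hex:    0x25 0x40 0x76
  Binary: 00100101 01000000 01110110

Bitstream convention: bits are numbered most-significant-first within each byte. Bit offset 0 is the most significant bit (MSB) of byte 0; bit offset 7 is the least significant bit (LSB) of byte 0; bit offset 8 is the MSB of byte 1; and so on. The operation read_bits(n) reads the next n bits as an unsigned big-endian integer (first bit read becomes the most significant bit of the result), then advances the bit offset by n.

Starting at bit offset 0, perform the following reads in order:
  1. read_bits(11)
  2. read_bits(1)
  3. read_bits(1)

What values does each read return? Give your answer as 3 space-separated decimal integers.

Read 1: bits[0:11] width=11 -> value=298 (bin 00100101010); offset now 11 = byte 1 bit 3; 13 bits remain
Read 2: bits[11:12] width=1 -> value=0 (bin 0); offset now 12 = byte 1 bit 4; 12 bits remain
Read 3: bits[12:13] width=1 -> value=0 (bin 0); offset now 13 = byte 1 bit 5; 11 bits remain

Answer: 298 0 0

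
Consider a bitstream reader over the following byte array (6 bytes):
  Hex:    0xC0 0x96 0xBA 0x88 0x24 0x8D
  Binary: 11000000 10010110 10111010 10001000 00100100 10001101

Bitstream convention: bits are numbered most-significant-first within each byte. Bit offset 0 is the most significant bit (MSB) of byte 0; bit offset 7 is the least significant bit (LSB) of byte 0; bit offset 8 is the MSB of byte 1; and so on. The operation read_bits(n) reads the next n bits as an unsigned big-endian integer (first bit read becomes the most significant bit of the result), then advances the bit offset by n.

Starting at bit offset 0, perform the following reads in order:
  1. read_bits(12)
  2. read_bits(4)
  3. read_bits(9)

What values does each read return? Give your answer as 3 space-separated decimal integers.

Answer: 3081 6 373

Derivation:
Read 1: bits[0:12] width=12 -> value=3081 (bin 110000001001); offset now 12 = byte 1 bit 4; 36 bits remain
Read 2: bits[12:16] width=4 -> value=6 (bin 0110); offset now 16 = byte 2 bit 0; 32 bits remain
Read 3: bits[16:25] width=9 -> value=373 (bin 101110101); offset now 25 = byte 3 bit 1; 23 bits remain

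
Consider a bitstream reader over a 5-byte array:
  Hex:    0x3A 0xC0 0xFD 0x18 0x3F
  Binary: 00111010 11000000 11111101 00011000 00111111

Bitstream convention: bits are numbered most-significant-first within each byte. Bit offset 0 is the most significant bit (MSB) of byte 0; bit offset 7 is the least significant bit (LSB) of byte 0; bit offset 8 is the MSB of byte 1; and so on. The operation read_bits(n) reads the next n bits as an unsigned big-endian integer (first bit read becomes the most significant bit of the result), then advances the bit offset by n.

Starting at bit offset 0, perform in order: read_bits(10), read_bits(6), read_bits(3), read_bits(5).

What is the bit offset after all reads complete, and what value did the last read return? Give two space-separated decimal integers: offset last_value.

Read 1: bits[0:10] width=10 -> value=235 (bin 0011101011); offset now 10 = byte 1 bit 2; 30 bits remain
Read 2: bits[10:16] width=6 -> value=0 (bin 000000); offset now 16 = byte 2 bit 0; 24 bits remain
Read 3: bits[16:19] width=3 -> value=7 (bin 111); offset now 19 = byte 2 bit 3; 21 bits remain
Read 4: bits[19:24] width=5 -> value=29 (bin 11101); offset now 24 = byte 3 bit 0; 16 bits remain

Answer: 24 29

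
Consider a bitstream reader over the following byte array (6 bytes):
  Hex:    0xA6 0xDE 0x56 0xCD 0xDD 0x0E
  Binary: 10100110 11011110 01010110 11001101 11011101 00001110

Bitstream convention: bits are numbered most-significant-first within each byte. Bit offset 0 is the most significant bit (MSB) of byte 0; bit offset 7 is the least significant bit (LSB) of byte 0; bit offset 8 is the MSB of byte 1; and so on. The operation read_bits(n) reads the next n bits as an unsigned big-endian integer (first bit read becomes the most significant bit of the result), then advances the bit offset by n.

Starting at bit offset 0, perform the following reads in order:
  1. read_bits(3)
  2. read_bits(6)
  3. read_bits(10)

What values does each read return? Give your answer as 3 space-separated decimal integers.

Read 1: bits[0:3] width=3 -> value=5 (bin 101); offset now 3 = byte 0 bit 3; 45 bits remain
Read 2: bits[3:9] width=6 -> value=13 (bin 001101); offset now 9 = byte 1 bit 1; 39 bits remain
Read 3: bits[9:19] width=10 -> value=754 (bin 1011110010); offset now 19 = byte 2 bit 3; 29 bits remain

Answer: 5 13 754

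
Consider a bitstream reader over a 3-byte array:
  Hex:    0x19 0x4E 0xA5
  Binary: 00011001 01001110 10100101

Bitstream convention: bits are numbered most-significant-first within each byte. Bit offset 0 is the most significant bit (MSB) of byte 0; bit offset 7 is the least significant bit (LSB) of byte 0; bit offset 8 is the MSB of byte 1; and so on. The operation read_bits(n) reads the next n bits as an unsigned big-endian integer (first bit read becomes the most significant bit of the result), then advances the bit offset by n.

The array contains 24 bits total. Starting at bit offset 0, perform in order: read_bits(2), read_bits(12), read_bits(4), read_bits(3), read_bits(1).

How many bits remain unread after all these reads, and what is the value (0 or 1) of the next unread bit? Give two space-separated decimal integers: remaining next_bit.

Answer: 2 0

Derivation:
Read 1: bits[0:2] width=2 -> value=0 (bin 00); offset now 2 = byte 0 bit 2; 22 bits remain
Read 2: bits[2:14] width=12 -> value=1619 (bin 011001010011); offset now 14 = byte 1 bit 6; 10 bits remain
Read 3: bits[14:18] width=4 -> value=10 (bin 1010); offset now 18 = byte 2 bit 2; 6 bits remain
Read 4: bits[18:21] width=3 -> value=4 (bin 100); offset now 21 = byte 2 bit 5; 3 bits remain
Read 5: bits[21:22] width=1 -> value=1 (bin 1); offset now 22 = byte 2 bit 6; 2 bits remain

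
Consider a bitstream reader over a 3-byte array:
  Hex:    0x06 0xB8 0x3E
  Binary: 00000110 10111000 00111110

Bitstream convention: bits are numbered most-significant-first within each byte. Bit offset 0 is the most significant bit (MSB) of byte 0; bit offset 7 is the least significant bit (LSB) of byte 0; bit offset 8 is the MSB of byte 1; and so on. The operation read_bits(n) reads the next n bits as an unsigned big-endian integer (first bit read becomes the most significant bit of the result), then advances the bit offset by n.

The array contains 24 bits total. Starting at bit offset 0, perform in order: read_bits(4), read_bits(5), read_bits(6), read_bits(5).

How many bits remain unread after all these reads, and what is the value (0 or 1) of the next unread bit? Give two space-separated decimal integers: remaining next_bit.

Read 1: bits[0:4] width=4 -> value=0 (bin 0000); offset now 4 = byte 0 bit 4; 20 bits remain
Read 2: bits[4:9] width=5 -> value=13 (bin 01101); offset now 9 = byte 1 bit 1; 15 bits remain
Read 3: bits[9:15] width=6 -> value=28 (bin 011100); offset now 15 = byte 1 bit 7; 9 bits remain
Read 4: bits[15:20] width=5 -> value=3 (bin 00011); offset now 20 = byte 2 bit 4; 4 bits remain

Answer: 4 1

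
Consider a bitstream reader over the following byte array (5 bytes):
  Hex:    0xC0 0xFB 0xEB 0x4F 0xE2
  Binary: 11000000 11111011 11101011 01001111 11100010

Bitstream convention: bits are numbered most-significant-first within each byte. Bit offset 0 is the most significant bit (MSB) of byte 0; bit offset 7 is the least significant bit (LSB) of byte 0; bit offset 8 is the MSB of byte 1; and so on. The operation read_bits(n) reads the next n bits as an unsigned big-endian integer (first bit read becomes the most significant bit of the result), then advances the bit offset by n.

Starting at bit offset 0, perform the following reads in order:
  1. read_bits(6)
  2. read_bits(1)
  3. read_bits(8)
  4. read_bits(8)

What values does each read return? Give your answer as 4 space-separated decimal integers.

Read 1: bits[0:6] width=6 -> value=48 (bin 110000); offset now 6 = byte 0 bit 6; 34 bits remain
Read 2: bits[6:7] width=1 -> value=0 (bin 0); offset now 7 = byte 0 bit 7; 33 bits remain
Read 3: bits[7:15] width=8 -> value=125 (bin 01111101); offset now 15 = byte 1 bit 7; 25 bits remain
Read 4: bits[15:23] width=8 -> value=245 (bin 11110101); offset now 23 = byte 2 bit 7; 17 bits remain

Answer: 48 0 125 245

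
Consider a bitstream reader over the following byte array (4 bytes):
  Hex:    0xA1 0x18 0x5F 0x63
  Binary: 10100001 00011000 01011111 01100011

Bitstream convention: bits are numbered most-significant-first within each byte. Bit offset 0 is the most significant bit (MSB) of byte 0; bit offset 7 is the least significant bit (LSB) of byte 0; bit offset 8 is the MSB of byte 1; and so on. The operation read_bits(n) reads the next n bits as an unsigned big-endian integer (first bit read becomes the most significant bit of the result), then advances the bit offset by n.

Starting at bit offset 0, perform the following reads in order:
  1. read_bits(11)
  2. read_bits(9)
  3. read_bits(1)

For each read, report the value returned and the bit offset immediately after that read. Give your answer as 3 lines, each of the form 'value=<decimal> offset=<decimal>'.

Answer: value=1288 offset=11
value=389 offset=20
value=1 offset=21

Derivation:
Read 1: bits[0:11] width=11 -> value=1288 (bin 10100001000); offset now 11 = byte 1 bit 3; 21 bits remain
Read 2: bits[11:20] width=9 -> value=389 (bin 110000101); offset now 20 = byte 2 bit 4; 12 bits remain
Read 3: bits[20:21] width=1 -> value=1 (bin 1); offset now 21 = byte 2 bit 5; 11 bits remain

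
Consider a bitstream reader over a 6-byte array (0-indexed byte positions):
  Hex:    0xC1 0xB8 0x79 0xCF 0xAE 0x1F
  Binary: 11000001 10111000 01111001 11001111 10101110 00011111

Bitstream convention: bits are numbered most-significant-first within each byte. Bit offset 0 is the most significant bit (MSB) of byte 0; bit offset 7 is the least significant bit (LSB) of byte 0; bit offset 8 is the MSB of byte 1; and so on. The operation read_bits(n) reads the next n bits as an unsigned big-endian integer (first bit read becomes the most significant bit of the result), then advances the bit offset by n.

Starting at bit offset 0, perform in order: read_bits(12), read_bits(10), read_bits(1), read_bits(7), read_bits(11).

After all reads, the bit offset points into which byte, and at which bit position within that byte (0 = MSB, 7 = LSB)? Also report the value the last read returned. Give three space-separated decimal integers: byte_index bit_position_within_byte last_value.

Answer: 5 1 1884

Derivation:
Read 1: bits[0:12] width=12 -> value=3099 (bin 110000011011); offset now 12 = byte 1 bit 4; 36 bits remain
Read 2: bits[12:22] width=10 -> value=542 (bin 1000011110); offset now 22 = byte 2 bit 6; 26 bits remain
Read 3: bits[22:23] width=1 -> value=0 (bin 0); offset now 23 = byte 2 bit 7; 25 bits remain
Read 4: bits[23:30] width=7 -> value=115 (bin 1110011); offset now 30 = byte 3 bit 6; 18 bits remain
Read 5: bits[30:41] width=11 -> value=1884 (bin 11101011100); offset now 41 = byte 5 bit 1; 7 bits remain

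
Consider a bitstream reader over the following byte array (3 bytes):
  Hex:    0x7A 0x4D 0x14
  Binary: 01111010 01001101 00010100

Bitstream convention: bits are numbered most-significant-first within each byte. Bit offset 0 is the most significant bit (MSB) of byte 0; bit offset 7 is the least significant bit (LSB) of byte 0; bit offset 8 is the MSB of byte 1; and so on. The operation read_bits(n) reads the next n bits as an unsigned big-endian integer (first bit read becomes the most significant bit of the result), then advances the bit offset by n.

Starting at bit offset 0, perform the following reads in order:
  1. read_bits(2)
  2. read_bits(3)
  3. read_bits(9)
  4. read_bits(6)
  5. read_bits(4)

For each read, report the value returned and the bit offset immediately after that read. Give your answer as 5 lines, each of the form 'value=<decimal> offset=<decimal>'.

Answer: value=1 offset=2
value=7 offset=5
value=147 offset=14
value=17 offset=20
value=4 offset=24

Derivation:
Read 1: bits[0:2] width=2 -> value=1 (bin 01); offset now 2 = byte 0 bit 2; 22 bits remain
Read 2: bits[2:5] width=3 -> value=7 (bin 111); offset now 5 = byte 0 bit 5; 19 bits remain
Read 3: bits[5:14] width=9 -> value=147 (bin 010010011); offset now 14 = byte 1 bit 6; 10 bits remain
Read 4: bits[14:20] width=6 -> value=17 (bin 010001); offset now 20 = byte 2 bit 4; 4 bits remain
Read 5: bits[20:24] width=4 -> value=4 (bin 0100); offset now 24 = byte 3 bit 0; 0 bits remain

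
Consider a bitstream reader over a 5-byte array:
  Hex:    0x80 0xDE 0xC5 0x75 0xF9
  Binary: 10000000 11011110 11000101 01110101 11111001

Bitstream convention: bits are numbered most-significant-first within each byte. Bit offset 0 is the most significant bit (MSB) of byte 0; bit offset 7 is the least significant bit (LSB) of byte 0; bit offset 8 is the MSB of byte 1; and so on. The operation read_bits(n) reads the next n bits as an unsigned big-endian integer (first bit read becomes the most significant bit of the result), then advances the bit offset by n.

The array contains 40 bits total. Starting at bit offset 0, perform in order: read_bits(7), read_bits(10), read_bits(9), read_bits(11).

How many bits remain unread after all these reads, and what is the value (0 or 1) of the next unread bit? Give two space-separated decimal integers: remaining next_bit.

Read 1: bits[0:7] width=7 -> value=64 (bin 1000000); offset now 7 = byte 0 bit 7; 33 bits remain
Read 2: bits[7:17] width=10 -> value=445 (bin 0110111101); offset now 17 = byte 2 bit 1; 23 bits remain
Read 3: bits[17:26] width=9 -> value=277 (bin 100010101); offset now 26 = byte 3 bit 2; 14 bits remain
Read 4: bits[26:37] width=11 -> value=1727 (bin 11010111111); offset now 37 = byte 4 bit 5; 3 bits remain

Answer: 3 0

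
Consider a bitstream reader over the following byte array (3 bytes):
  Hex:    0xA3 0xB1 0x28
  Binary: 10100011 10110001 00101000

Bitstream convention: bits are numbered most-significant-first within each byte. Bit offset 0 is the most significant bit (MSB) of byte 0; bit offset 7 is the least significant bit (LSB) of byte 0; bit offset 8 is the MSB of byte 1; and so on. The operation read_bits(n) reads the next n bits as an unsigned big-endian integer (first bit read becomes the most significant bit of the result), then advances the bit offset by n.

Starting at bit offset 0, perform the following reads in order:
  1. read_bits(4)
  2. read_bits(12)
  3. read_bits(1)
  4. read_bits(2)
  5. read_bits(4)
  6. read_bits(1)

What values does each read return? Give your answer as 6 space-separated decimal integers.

Answer: 10 945 0 1 4 0

Derivation:
Read 1: bits[0:4] width=4 -> value=10 (bin 1010); offset now 4 = byte 0 bit 4; 20 bits remain
Read 2: bits[4:16] width=12 -> value=945 (bin 001110110001); offset now 16 = byte 2 bit 0; 8 bits remain
Read 3: bits[16:17] width=1 -> value=0 (bin 0); offset now 17 = byte 2 bit 1; 7 bits remain
Read 4: bits[17:19] width=2 -> value=1 (bin 01); offset now 19 = byte 2 bit 3; 5 bits remain
Read 5: bits[19:23] width=4 -> value=4 (bin 0100); offset now 23 = byte 2 bit 7; 1 bits remain
Read 6: bits[23:24] width=1 -> value=0 (bin 0); offset now 24 = byte 3 bit 0; 0 bits remain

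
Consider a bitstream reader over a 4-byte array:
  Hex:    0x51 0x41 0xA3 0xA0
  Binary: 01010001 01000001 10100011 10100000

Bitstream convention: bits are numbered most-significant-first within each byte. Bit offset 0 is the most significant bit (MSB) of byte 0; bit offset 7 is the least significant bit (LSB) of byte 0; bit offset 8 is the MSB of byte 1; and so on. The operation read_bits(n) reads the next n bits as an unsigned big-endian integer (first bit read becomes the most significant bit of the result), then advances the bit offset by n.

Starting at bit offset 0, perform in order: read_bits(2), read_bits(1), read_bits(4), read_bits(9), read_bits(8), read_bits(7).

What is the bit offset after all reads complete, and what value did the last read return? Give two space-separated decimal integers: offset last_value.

Answer: 31 80

Derivation:
Read 1: bits[0:2] width=2 -> value=1 (bin 01); offset now 2 = byte 0 bit 2; 30 bits remain
Read 2: bits[2:3] width=1 -> value=0 (bin 0); offset now 3 = byte 0 bit 3; 29 bits remain
Read 3: bits[3:7] width=4 -> value=8 (bin 1000); offset now 7 = byte 0 bit 7; 25 bits remain
Read 4: bits[7:16] width=9 -> value=321 (bin 101000001); offset now 16 = byte 2 bit 0; 16 bits remain
Read 5: bits[16:24] width=8 -> value=163 (bin 10100011); offset now 24 = byte 3 bit 0; 8 bits remain
Read 6: bits[24:31] width=7 -> value=80 (bin 1010000); offset now 31 = byte 3 bit 7; 1 bits remain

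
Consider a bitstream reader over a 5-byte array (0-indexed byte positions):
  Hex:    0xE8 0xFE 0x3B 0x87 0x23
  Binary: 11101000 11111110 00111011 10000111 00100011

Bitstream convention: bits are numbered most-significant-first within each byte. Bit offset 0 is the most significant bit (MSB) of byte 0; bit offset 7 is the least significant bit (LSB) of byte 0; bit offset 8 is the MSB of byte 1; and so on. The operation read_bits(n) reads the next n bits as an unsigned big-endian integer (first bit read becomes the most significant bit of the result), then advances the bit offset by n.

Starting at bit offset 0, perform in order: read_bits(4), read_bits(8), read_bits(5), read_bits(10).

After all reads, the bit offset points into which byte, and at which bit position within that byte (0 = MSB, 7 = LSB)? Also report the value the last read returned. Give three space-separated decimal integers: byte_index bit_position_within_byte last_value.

Answer: 3 3 476

Derivation:
Read 1: bits[0:4] width=4 -> value=14 (bin 1110); offset now 4 = byte 0 bit 4; 36 bits remain
Read 2: bits[4:12] width=8 -> value=143 (bin 10001111); offset now 12 = byte 1 bit 4; 28 bits remain
Read 3: bits[12:17] width=5 -> value=28 (bin 11100); offset now 17 = byte 2 bit 1; 23 bits remain
Read 4: bits[17:27] width=10 -> value=476 (bin 0111011100); offset now 27 = byte 3 bit 3; 13 bits remain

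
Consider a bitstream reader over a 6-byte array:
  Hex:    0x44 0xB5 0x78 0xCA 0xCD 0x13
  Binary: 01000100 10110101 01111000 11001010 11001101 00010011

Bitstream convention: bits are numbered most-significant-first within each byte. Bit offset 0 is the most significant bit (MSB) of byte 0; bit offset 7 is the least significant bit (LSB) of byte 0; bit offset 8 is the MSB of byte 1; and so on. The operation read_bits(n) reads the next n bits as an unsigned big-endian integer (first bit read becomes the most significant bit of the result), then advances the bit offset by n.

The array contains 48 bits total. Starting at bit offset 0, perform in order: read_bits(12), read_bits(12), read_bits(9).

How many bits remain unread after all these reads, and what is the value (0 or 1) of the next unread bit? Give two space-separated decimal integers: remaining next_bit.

Answer: 15 1

Derivation:
Read 1: bits[0:12] width=12 -> value=1099 (bin 010001001011); offset now 12 = byte 1 bit 4; 36 bits remain
Read 2: bits[12:24] width=12 -> value=1400 (bin 010101111000); offset now 24 = byte 3 bit 0; 24 bits remain
Read 3: bits[24:33] width=9 -> value=405 (bin 110010101); offset now 33 = byte 4 bit 1; 15 bits remain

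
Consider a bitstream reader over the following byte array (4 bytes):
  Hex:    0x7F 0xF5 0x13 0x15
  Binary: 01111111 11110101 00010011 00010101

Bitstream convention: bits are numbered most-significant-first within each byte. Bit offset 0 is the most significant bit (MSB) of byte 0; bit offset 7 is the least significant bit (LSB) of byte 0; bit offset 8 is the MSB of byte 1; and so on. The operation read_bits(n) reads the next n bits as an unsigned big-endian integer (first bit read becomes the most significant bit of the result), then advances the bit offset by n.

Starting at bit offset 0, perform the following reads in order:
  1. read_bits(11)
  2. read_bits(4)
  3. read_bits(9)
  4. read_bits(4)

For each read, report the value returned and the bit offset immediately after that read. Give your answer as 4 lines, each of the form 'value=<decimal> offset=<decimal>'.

Answer: value=1023 offset=11
value=10 offset=15
value=275 offset=24
value=1 offset=28

Derivation:
Read 1: bits[0:11] width=11 -> value=1023 (bin 01111111111); offset now 11 = byte 1 bit 3; 21 bits remain
Read 2: bits[11:15] width=4 -> value=10 (bin 1010); offset now 15 = byte 1 bit 7; 17 bits remain
Read 3: bits[15:24] width=9 -> value=275 (bin 100010011); offset now 24 = byte 3 bit 0; 8 bits remain
Read 4: bits[24:28] width=4 -> value=1 (bin 0001); offset now 28 = byte 3 bit 4; 4 bits remain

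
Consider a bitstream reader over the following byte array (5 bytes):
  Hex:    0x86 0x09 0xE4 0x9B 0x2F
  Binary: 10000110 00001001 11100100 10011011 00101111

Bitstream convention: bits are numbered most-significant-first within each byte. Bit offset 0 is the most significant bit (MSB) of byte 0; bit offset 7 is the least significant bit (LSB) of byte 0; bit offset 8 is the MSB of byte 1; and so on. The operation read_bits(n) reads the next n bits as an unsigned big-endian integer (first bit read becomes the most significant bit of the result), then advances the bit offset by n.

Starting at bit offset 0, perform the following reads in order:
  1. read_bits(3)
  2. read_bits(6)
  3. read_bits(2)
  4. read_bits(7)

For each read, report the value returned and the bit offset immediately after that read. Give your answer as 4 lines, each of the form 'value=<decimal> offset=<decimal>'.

Answer: value=4 offset=3
value=12 offset=9
value=0 offset=11
value=39 offset=18

Derivation:
Read 1: bits[0:3] width=3 -> value=4 (bin 100); offset now 3 = byte 0 bit 3; 37 bits remain
Read 2: bits[3:9] width=6 -> value=12 (bin 001100); offset now 9 = byte 1 bit 1; 31 bits remain
Read 3: bits[9:11] width=2 -> value=0 (bin 00); offset now 11 = byte 1 bit 3; 29 bits remain
Read 4: bits[11:18] width=7 -> value=39 (bin 0100111); offset now 18 = byte 2 bit 2; 22 bits remain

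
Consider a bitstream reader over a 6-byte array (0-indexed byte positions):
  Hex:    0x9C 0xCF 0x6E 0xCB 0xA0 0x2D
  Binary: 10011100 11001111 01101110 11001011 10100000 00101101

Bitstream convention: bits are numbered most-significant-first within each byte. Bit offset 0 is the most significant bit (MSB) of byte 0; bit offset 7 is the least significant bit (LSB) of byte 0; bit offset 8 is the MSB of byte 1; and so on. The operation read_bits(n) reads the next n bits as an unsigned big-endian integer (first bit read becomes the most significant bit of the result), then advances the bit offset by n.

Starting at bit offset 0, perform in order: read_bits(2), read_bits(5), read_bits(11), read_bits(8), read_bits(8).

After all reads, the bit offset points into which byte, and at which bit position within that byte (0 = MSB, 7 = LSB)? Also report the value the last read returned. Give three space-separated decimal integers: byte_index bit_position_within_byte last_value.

Answer: 4 2 46

Derivation:
Read 1: bits[0:2] width=2 -> value=2 (bin 10); offset now 2 = byte 0 bit 2; 46 bits remain
Read 2: bits[2:7] width=5 -> value=14 (bin 01110); offset now 7 = byte 0 bit 7; 41 bits remain
Read 3: bits[7:18] width=11 -> value=829 (bin 01100111101); offset now 18 = byte 2 bit 2; 30 bits remain
Read 4: bits[18:26] width=8 -> value=187 (bin 10111011); offset now 26 = byte 3 bit 2; 22 bits remain
Read 5: bits[26:34] width=8 -> value=46 (bin 00101110); offset now 34 = byte 4 bit 2; 14 bits remain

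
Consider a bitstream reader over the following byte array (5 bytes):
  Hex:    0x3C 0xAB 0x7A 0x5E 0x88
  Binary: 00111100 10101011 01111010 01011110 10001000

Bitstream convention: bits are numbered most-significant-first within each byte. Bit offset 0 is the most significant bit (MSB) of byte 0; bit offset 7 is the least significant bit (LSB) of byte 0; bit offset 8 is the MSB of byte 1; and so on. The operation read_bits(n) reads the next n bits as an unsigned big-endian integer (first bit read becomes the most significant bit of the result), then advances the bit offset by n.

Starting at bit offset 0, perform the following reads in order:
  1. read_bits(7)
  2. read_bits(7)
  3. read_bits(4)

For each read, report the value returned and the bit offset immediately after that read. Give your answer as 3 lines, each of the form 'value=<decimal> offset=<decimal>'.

Answer: value=30 offset=7
value=42 offset=14
value=13 offset=18

Derivation:
Read 1: bits[0:7] width=7 -> value=30 (bin 0011110); offset now 7 = byte 0 bit 7; 33 bits remain
Read 2: bits[7:14] width=7 -> value=42 (bin 0101010); offset now 14 = byte 1 bit 6; 26 bits remain
Read 3: bits[14:18] width=4 -> value=13 (bin 1101); offset now 18 = byte 2 bit 2; 22 bits remain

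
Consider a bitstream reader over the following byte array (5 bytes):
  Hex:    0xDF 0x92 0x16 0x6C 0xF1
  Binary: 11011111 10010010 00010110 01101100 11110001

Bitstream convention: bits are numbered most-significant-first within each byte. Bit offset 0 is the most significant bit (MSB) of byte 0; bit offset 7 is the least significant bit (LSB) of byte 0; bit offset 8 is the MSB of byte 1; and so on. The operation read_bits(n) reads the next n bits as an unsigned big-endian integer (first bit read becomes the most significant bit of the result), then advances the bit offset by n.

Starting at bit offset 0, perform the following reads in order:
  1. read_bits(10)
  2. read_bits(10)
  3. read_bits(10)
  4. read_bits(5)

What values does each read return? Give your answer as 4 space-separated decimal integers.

Read 1: bits[0:10] width=10 -> value=894 (bin 1101111110); offset now 10 = byte 1 bit 2; 30 bits remain
Read 2: bits[10:20] width=10 -> value=289 (bin 0100100001); offset now 20 = byte 2 bit 4; 20 bits remain
Read 3: bits[20:30] width=10 -> value=411 (bin 0110011011); offset now 30 = byte 3 bit 6; 10 bits remain
Read 4: bits[30:35] width=5 -> value=7 (bin 00111); offset now 35 = byte 4 bit 3; 5 bits remain

Answer: 894 289 411 7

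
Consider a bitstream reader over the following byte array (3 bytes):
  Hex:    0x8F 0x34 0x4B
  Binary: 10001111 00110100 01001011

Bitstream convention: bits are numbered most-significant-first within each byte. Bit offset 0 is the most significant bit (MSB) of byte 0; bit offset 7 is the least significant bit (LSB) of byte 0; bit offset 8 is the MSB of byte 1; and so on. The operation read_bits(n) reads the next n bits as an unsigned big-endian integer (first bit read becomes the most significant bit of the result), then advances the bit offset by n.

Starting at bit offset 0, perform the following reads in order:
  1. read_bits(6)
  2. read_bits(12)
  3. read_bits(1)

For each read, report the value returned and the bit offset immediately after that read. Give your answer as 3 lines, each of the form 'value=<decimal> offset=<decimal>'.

Answer: value=35 offset=6
value=3281 offset=18
value=0 offset=19

Derivation:
Read 1: bits[0:6] width=6 -> value=35 (bin 100011); offset now 6 = byte 0 bit 6; 18 bits remain
Read 2: bits[6:18] width=12 -> value=3281 (bin 110011010001); offset now 18 = byte 2 bit 2; 6 bits remain
Read 3: bits[18:19] width=1 -> value=0 (bin 0); offset now 19 = byte 2 bit 3; 5 bits remain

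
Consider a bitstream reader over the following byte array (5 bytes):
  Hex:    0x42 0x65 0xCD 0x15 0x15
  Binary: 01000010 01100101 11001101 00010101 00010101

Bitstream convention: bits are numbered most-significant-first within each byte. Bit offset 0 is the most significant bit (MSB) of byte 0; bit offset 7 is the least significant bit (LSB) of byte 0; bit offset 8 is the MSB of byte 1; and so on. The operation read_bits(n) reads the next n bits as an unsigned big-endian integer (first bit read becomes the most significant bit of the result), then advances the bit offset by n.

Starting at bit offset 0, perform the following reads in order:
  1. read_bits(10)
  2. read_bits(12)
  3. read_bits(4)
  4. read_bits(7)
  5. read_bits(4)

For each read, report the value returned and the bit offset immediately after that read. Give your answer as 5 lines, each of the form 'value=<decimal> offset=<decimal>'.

Read 1: bits[0:10] width=10 -> value=265 (bin 0100001001); offset now 10 = byte 1 bit 2; 30 bits remain
Read 2: bits[10:22] width=12 -> value=2419 (bin 100101110011); offset now 22 = byte 2 bit 6; 18 bits remain
Read 3: bits[22:26] width=4 -> value=4 (bin 0100); offset now 26 = byte 3 bit 2; 14 bits remain
Read 4: bits[26:33] width=7 -> value=42 (bin 0101010); offset now 33 = byte 4 bit 1; 7 bits remain
Read 5: bits[33:37] width=4 -> value=2 (bin 0010); offset now 37 = byte 4 bit 5; 3 bits remain

Answer: value=265 offset=10
value=2419 offset=22
value=4 offset=26
value=42 offset=33
value=2 offset=37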